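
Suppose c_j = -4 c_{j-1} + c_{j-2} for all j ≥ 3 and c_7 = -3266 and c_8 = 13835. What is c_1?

2

Rearranging, c_{j-2} = c_j + 4 c_{j-1}.
c_6 = 13835 + 4·(-3266) = 771
c_5 = -3266 + 4·771 = -182
c_4 = 771 + 4·(-182) = 43
c_3 = -182 + 4·43 = -10
c_2 = 43 + 4·(-10) = 3
c_1 = -10 + 4·3 = 2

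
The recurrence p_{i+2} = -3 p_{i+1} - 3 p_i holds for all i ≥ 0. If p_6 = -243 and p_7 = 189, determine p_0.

9

Rearranging, p_{i-2} = (p_i + 3 p_{i-1}) / -3.
p_5 = (189 + 3·(-243)) / -3 = -540/-3 = 180
p_4 = (-243 + 3·180) / -3 = 297/-3 = -99
p_3 = (180 + 3·(-99)) / -3 = -117/-3 = 39
p_2 = (-99 + 3·39) / -3 = 18/-3 = -6
p_1 = (39 + 3·(-6)) / -3 = 21/-3 = -7
p_0 = (-6 + 3·(-7)) / -3 = -27/-3 = 9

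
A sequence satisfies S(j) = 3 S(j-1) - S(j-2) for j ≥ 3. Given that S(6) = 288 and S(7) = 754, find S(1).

2

Rearranging, S(j-2) = -(S(j) - 3 S(j-1)).
S(5) = -(754 - 3*288) = 110
S(4) = -(288 - 3*110) = 42
S(3) = -(110 - 3*42) = 16
S(2) = -(42 - 3*16) = 6
S(1) = -(16 - 3*6) = 2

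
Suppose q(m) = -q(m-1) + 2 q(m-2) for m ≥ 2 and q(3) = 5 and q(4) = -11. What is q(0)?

-1

Rearranging, q(m-2) = (q(m) + q(m-1)) / 2.
q(2) = (-11 + 5) / 2 = -6/2 = -3
q(1) = (5 + (-3)) / 2 = 2/2 = 1
q(0) = (-3 + 1) / 2 = -2/2 = -1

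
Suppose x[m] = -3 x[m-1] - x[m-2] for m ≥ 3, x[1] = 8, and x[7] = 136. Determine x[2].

Let x[2] = z.
x[3] = -8 - 3z
x[4] = 24 + 8z
x[5] = -64 - 21z
x[6] = 168 + 55z
x[7] = -440 - 144z
So -440 - 144z = 136, giving z = -4.

-4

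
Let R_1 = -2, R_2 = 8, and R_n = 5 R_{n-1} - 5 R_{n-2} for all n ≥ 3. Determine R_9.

141250

R_3 = 5·8 - 5·(-2) = 50
R_4 = 5·50 - 5·8 = 210
R_5 = 5·210 - 5·50 = 800
R_6 = 5·800 - 5·210 = 2950
R_7 = 5·2950 - 5·800 = 10750
R_8 = 5·10750 - 5·2950 = 39000
R_9 = 5·39000 - 5·10750 = 141250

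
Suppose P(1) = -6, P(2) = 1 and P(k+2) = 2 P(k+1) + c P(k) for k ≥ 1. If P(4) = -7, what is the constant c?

P(3) = 2 - 6c
P(4) = 4 - 11c
So 4 - 11c = -7, giving c = 1.

1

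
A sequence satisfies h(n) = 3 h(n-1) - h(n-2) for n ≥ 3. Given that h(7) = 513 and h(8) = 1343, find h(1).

9

Rearranging, h(n-2) = -(h(n) - 3 h(n-1)).
h(6) = -(1343 - 3(513)) = 196
h(5) = -(513 - 3(196)) = 75
h(4) = -(196 - 3(75)) = 29
h(3) = -(75 - 3(29)) = 12
h(2) = -(29 - 3(12)) = 7
h(1) = -(12 - 3(7)) = 9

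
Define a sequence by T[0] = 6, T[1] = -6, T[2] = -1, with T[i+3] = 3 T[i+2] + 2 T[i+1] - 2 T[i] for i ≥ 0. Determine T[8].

-10347

T[3] = 3·(-1) + 2·(-6) - 2·6 = -27
T[4] = 3·(-27) + 2·(-1) - 2·(-6) = -71
T[5] = 3·(-71) + 2·(-27) - 2·(-1) = -265
T[6] = 3·(-265) + 2·(-71) - 2·(-27) = -883
T[7] = 3·(-883) + 2·(-265) - 2·(-71) = -3037
T[8] = 3·(-3037) + 2·(-883) - 2·(-265) = -10347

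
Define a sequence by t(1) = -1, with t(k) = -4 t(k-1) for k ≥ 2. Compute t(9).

-65536

t(2) = -4·(-1) = 4
t(3) = -4·4 = -16
t(4) = -4·(-16) = 64
t(5) = -4·64 = -256
t(6) = -4·(-256) = 1024
t(7) = -4·1024 = -4096
t(8) = -4·(-4096) = 16384
t(9) = -4·16384 = -65536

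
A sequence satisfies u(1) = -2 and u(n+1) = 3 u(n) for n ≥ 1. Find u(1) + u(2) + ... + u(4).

u(2) = 3(-2) = -6
u(3) = 3(-6) = -18
u(4) = 3(-18) = -54
Sum = (-2) + (-6) + (-18) + (-54) = -80

-80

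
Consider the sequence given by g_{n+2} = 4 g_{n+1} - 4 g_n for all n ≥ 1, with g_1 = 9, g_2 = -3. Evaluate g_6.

-1392

g_3 = 4*(-3) - 4*9 = -48
g_4 = 4*(-48) - 4*(-3) = -180
g_5 = 4*(-180) - 4*(-48) = -528
g_6 = 4*(-528) - 4*(-180) = -1392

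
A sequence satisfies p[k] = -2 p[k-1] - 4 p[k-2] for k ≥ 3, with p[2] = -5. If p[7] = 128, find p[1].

2

Let p[1] = z.
p[3] = 10 - 4z
p[4] = 8z
p[5] = -40
p[6] = 80 - 32z
p[7] = 64z
So 64z = 128, giving z = 2.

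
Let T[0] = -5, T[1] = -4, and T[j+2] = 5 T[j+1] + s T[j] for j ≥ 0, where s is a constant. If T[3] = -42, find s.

T[2] = -20 - 5s
T[3] = -100 - 29s
So -100 - 29s = -42, giving s = -2.

-2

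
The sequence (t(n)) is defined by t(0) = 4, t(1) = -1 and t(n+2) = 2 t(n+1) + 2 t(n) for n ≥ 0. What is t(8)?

1728

t(2) = 2*(-1) + 2*4 = 6
t(3) = 2*6 + 2*(-1) = 10
t(4) = 2*10 + 2*6 = 32
t(5) = 2*32 + 2*10 = 84
t(6) = 2*84 + 2*32 = 232
t(7) = 2*232 + 2*84 = 632
t(8) = 2*632 + 2*232 = 1728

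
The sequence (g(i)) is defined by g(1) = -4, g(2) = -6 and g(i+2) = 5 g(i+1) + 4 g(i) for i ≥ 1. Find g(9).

-1535854

g(3) = 5*(-6) + 4*(-4) = -46
g(4) = 5*(-46) + 4*(-6) = -254
g(5) = 5*(-254) + 4*(-46) = -1454
g(6) = 5*(-1454) + 4*(-254) = -8286
g(7) = 5*(-8286) + 4*(-1454) = -47246
g(8) = 5*(-47246) + 4*(-8286) = -269374
g(9) = 5*(-269374) + 4*(-47246) = -1535854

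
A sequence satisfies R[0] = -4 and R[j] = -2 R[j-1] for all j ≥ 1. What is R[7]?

R[1] = -2(-4) = 8
R[2] = -2(8) = -16
R[3] = -2(-16) = 32
R[4] = -2(32) = -64
R[5] = -2(-64) = 128
R[6] = -2(128) = -256
R[7] = -2(-256) = 512

512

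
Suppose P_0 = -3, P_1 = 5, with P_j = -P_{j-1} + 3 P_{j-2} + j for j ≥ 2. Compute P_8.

P_2 = -5 + 3·(-3) + 2 = -12
P_3 = -(-12) + 3·5 + 3 = 30
P_4 = -30 + 3·(-12) + 4 = -62
P_5 = -(-62) + 3·30 + 5 = 157
P_6 = -157 + 3·(-62) + 6 = -337
P_7 = -(-337) + 3·157 + 7 = 815
P_8 = -815 + 3·(-337) + 8 = -1818

-1818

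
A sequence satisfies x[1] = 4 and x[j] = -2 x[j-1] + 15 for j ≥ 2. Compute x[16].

The fixed point is 15/(1 + 2) = 5, so x[j] - 5 = -2(x[j-1] - 5).
Hence x[j] = -1·(-2)^{j-1} + 5.
x[16] = -1·(-2)^{15} + 5 = -1·-32768 + 5 = 32773.

32773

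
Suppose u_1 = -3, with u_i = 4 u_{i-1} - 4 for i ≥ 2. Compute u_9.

-283988

u_2 = 4*(-3) - 4 = -16
u_3 = 4*(-16) - 4 = -68
u_4 = 4*(-68) - 4 = -276
u_5 = 4*(-276) - 4 = -1108
u_6 = 4*(-1108) - 4 = -4436
u_7 = 4*(-4436) - 4 = -17748
u_8 = 4*(-17748) - 4 = -70996
u_9 = 4*(-70996) - 4 = -283988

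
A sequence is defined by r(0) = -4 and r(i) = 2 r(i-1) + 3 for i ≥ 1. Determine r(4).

r(1) = 2*(-4) + 3 = -5
r(2) = 2*(-5) + 3 = -7
r(3) = 2*(-7) + 3 = -11
r(4) = 2*(-11) + 3 = -19

-19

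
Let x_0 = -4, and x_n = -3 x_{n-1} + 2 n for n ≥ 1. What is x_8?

-28700

x_1 = -3(-4) + 2 = 14
x_2 = -3(14) + 4 = -38
x_3 = -3(-38) + 6 = 120
x_4 = -3(120) + 8 = -352
x_5 = -3(-352) + 10 = 1066
x_6 = -3(1066) + 12 = -3186
x_7 = -3(-3186) + 14 = 9572
x_8 = -3(9572) + 16 = -28700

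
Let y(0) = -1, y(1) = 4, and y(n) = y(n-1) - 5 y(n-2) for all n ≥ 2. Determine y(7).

284

y(2) = 4 - 5·(-1) = 9
y(3) = 9 - 5·4 = -11
y(4) = (-11) - 5·9 = -56
y(5) = (-56) - 5·(-11) = -1
y(6) = (-1) - 5·(-56) = 279
y(7) = 279 - 5·(-1) = 284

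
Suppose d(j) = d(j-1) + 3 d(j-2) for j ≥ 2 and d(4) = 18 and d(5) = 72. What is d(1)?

6

Rearranging, d(j-2) = (d(j) - d(j-1)) / 3.
d(3) = (72 - 18) / 3 = 54/3 = 18
d(2) = (18 - 18) / 3 = 0/3 = 0
d(1) = (18 - 0) / 3 = 18/3 = 6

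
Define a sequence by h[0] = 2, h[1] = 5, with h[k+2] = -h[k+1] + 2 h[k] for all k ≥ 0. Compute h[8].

-253

h[2] = -5 + 2(2) = -1
h[3] = -(-1) + 2(5) = 11
h[4] = -11 + 2(-1) = -13
h[5] = -(-13) + 2(11) = 35
h[6] = -35 + 2(-13) = -61
h[7] = -(-61) + 2(35) = 131
h[8] = -131 + 2(-61) = -253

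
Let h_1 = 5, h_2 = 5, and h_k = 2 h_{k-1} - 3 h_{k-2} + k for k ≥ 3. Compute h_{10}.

-363

h_3 = 2(5) - 3(5) + 3 = -2
h_4 = 2(-2) - 3(5) + 4 = -15
h_5 = 2(-15) - 3(-2) + 5 = -19
h_6 = 2(-19) - 3(-15) + 6 = 13
h_7 = 2(13) - 3(-19) + 7 = 90
h_8 = 2(90) - 3(13) + 8 = 149
h_9 = 2(149) - 3(90) + 9 = 37
h_{10} = 2(37) - 3(149) + 10 = -363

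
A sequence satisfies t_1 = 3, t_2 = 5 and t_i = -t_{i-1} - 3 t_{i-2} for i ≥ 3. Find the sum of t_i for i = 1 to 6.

-4

t_3 = -5 - 3(3) = -14
t_4 = -(-14) - 3(5) = -1
t_5 = -(-1) - 3(-14) = 43
t_6 = -43 - 3(-1) = -40
Sum = 3 + 5 + (-14) + (-1) + 43 + (-40) = -4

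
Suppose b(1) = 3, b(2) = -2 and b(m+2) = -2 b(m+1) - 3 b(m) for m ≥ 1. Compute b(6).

-14

b(3) = -2(-2) - 3(3) = -5
b(4) = -2(-5) - 3(-2) = 16
b(5) = -2(16) - 3(-5) = -17
b(6) = -2(-17) - 3(16) = -14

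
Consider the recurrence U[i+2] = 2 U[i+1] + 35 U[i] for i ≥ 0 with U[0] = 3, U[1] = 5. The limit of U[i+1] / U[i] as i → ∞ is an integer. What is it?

The characteristic equation is r^2 - 2r - 35 = 0, which factors as (r - 7)(r + 5) = 0.
So the roots are 7 and -5. Since |7| > |-5| and the coefficient of 7^i is non-zero, the ratio tends to 7.

7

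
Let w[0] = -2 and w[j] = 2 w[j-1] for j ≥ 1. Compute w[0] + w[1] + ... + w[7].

-510

w[1] = 2*(-2) = -4
w[2] = 2*(-4) = -8
w[3] = 2*(-8) = -16
w[4] = 2*(-16) = -32
w[5] = 2*(-32) = -64
w[6] = 2*(-64) = -128
w[7] = 2*(-128) = -256
Sum = (-2) + (-4) + (-8) + (-16) + (-32) + (-64) + (-128) + (-256) = -510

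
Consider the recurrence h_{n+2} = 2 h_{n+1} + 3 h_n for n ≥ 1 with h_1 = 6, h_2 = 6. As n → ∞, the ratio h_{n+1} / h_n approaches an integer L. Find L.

3

The characteristic equation is r^2 - 2r - 3 = 0, which factors as (r - 3)(r + 1) = 0.
So the roots are 3 and -1. Since |3| > |-1| and the coefficient of 3^n is non-zero, the ratio tends to 3.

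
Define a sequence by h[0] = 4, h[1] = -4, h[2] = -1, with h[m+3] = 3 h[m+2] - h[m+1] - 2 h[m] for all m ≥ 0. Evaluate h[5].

-27

h[3] = 3(-1) - (-4) - 2(4) = -7
h[4] = 3(-7) - (-1) - 2(-4) = -12
h[5] = 3(-12) - (-7) - 2(-1) = -27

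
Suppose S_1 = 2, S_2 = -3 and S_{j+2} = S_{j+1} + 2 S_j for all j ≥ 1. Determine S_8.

-45

S_3 = (-3) + 2·2 = 1
S_4 = 1 + 2·(-3) = -5
S_5 = (-5) + 2·1 = -3
S_6 = (-3) + 2·(-5) = -13
S_7 = (-13) + 2·(-3) = -19
S_8 = (-19) + 2·(-13) = -45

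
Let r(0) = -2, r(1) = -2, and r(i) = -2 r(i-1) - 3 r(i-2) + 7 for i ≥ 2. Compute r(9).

-762

r(2) = -2·(-2) - 3·(-2) + 7 = 17
r(3) = -2·17 - 3·(-2) + 7 = -21
r(4) = -2·(-21) - 3·17 + 7 = -2
r(5) = -2·(-2) - 3·(-21) + 7 = 74
r(6) = -2·74 - 3·(-2) + 7 = -135
r(7) = -2·(-135) - 3·74 + 7 = 55
r(8) = -2·55 - 3·(-135) + 7 = 302
r(9) = -2·302 - 3·55 + 7 = -762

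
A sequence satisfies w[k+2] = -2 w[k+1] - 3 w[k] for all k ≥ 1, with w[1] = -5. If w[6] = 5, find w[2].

Let w[2] = x.
w[3] = 15 - 2x
w[4] = -30 + x
w[5] = 15 + 4x
w[6] = 60 - 11x
So 60 - 11x = 5, giving x = 5.

5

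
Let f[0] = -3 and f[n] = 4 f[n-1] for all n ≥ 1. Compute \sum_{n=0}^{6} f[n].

-16383

f[1] = 4·(-3) = -12
f[2] = 4·(-12) = -48
f[3] = 4·(-48) = -192
f[4] = 4·(-192) = -768
f[5] = 4·(-768) = -3072
f[6] = 4·(-3072) = -12288
Sum = (-3) + (-12) + (-48) + (-192) + (-768) + (-3072) + (-12288) = -16383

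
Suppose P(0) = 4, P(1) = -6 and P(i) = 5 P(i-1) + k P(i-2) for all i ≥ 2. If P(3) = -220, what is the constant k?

P(2) = -30 + 4k
P(3) = -150 + 14k
So -150 + 14k = -220, giving k = -5.

-5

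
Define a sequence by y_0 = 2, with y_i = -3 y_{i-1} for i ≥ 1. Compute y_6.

1458

y_1 = -3(2) = -6
y_2 = -3(-6) = 18
y_3 = -3(18) = -54
y_4 = -3(-54) = 162
y_5 = -3(162) = -486
y_6 = -3(-486) = 1458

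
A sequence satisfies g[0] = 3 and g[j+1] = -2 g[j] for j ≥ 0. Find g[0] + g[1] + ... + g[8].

513

g[1] = -2*3 = -6
g[2] = -2*(-6) = 12
g[3] = -2*12 = -24
g[4] = -2*(-24) = 48
g[5] = -2*48 = -96
g[6] = -2*(-96) = 192
g[7] = -2*192 = -384
g[8] = -2*(-384) = 768
Sum = 3 + (-6) + 12 + (-24) + 48 + (-96) + 192 + (-384) + 768 = 513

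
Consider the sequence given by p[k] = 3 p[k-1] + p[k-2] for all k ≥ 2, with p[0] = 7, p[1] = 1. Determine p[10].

133627

p[2] = 3·1 + 7 = 10
p[3] = 3·10 + 1 = 31
p[4] = 3·31 + 10 = 103
p[5] = 3·103 + 31 = 340
p[6] = 3·340 + 103 = 1123
p[7] = 3·1123 + 340 = 3709
p[8] = 3·3709 + 1123 = 12250
p[9] = 3·12250 + 3709 = 40459
p[10] = 3·40459 + 12250 = 133627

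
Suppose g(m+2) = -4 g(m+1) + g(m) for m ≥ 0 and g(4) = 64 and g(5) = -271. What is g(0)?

Rearranging, g(m-2) = g(m) + 4 g(m-1).
g(3) = -271 + 4(64) = -15
g(2) = 64 + 4(-15) = 4
g(1) = -15 + 4(4) = 1
g(0) = 4 + 4(1) = 8

8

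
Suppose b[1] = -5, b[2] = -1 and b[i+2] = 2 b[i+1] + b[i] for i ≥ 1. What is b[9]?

-1253

b[3] = 2(-1) + (-5) = -7
b[4] = 2(-7) + (-1) = -15
b[5] = 2(-15) + (-7) = -37
b[6] = 2(-37) + (-15) = -89
b[7] = 2(-89) + (-37) = -215
b[8] = 2(-215) + (-89) = -519
b[9] = 2(-519) + (-215) = -1253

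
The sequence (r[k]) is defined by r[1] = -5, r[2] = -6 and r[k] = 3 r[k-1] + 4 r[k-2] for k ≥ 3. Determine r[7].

r[3] = 3(-6) + 4(-5) = -38
r[4] = 3(-38) + 4(-6) = -138
r[5] = 3(-138) + 4(-38) = -566
r[6] = 3(-566) + 4(-138) = -2250
r[7] = 3(-2250) + 4(-566) = -9014

-9014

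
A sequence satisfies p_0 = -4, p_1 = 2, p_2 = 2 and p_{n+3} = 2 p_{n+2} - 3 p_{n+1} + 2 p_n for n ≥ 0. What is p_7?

38

p_3 = 2(2) - 3(2) + 2(-4) = -10
p_4 = 2(-10) - 3(2) + 2(2) = -22
p_5 = 2(-22) - 3(-10) + 2(2) = -10
p_6 = 2(-10) - 3(-22) + 2(-10) = 26
p_7 = 2(26) - 3(-10) + 2(-22) = 38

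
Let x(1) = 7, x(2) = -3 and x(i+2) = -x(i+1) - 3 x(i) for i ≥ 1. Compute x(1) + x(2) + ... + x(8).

x(3) = -(-3) - 3*7 = -18
x(4) = -(-18) - 3*(-3) = 27
x(5) = -27 - 3*(-18) = 27
x(6) = -27 - 3*27 = -108
x(7) = -(-108) - 3*27 = 27
x(8) = -27 - 3*(-108) = 297
Sum = 7 + (-3) + (-18) + 27 + 27 + (-108) + 27 + 297 = 256

256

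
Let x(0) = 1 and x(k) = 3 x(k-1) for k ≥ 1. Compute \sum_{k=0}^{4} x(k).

121

x(1) = 3(1) = 3
x(2) = 3(3) = 9
x(3) = 3(9) = 27
x(4) = 3(27) = 81
Sum = 1 + 3 + 9 + 27 + 81 = 121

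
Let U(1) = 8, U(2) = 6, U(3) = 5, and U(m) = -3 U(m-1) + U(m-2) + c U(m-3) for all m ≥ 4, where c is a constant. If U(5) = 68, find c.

U(4) = -9 + 8c
U(5) = 32 - 18c
So 32 - 18c = 68, giving c = -2.

-2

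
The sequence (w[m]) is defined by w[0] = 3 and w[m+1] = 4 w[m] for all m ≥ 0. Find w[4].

w[1] = 4(3) = 12
w[2] = 4(12) = 48
w[3] = 4(48) = 192
w[4] = 4(192) = 768

768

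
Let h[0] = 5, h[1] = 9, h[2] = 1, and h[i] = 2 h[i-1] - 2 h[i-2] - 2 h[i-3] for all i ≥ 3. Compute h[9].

1024

h[3] = 2·1 - 2·9 - 2·5 = -26
h[4] = 2·(-26) - 2·1 - 2·9 = -72
h[5] = 2·(-72) - 2·(-26) - 2·1 = -94
h[6] = 2·(-94) - 2·(-72) - 2·(-26) = 8
h[7] = 2·8 - 2·(-94) - 2·(-72) = 348
h[8] = 2·348 - 2·8 - 2·(-94) = 868
h[9] = 2·868 - 2·348 - 2·8 = 1024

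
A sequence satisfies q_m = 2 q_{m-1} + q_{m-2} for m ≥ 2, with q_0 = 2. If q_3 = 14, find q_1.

Let q_1 = w.
q_2 = 2 + 2w
q_3 = 4 + 5w
So 4 + 5w = 14, giving w = 2.

2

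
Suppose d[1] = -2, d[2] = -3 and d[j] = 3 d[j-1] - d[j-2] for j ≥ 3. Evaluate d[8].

d[3] = 3(-3) - (-2) = -7
d[4] = 3(-7) - (-3) = -18
d[5] = 3(-18) - (-7) = -47
d[6] = 3(-47) - (-18) = -123
d[7] = 3(-123) - (-47) = -322
d[8] = 3(-322) - (-123) = -843

-843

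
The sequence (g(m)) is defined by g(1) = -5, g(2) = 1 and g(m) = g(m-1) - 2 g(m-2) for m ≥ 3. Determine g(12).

g(3) = 1 - 2*(-5) = 11
g(4) = 11 - 2*1 = 9
g(5) = 9 - 2*11 = -13
g(6) = (-13) - 2*9 = -31
g(7) = (-31) - 2*(-13) = -5
g(8) = (-5) - 2*(-31) = 57
g(9) = 57 - 2*(-5) = 67
g(10) = 67 - 2*57 = -47
g(11) = (-47) - 2*67 = -181
g(12) = (-181) - 2*(-47) = -87

-87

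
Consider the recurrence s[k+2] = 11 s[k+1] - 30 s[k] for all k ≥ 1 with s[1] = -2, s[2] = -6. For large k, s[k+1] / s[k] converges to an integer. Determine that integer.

The characteristic equation is r^2 - 11r + 30 = 0, which factors as (r - 6)(r - 5) = 0.
So the roots are 6 and 5. Since |6| > |5| and the coefficient of 6^k is non-zero, the ratio tends to 6.

6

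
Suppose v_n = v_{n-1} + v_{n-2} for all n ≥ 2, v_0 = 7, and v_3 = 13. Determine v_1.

3

Let v_1 = z.
v_2 = 7 + z
v_3 = 7 + 2z
So 7 + 2z = 13, giving z = 3.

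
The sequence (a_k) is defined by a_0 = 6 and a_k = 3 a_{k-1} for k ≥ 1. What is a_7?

13122

a_1 = 3·6 = 18
a_2 = 3·18 = 54
a_3 = 3·54 = 162
a_4 = 3·162 = 486
a_5 = 3·486 = 1458
a_6 = 3·1458 = 4374
a_7 = 3·4374 = 13122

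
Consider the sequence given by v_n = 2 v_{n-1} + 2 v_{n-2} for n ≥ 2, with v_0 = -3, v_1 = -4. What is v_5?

-272

v_2 = 2·(-4) + 2·(-3) = -14
v_3 = 2·(-14) + 2·(-4) = -36
v_4 = 2·(-36) + 2·(-14) = -100
v_5 = 2·(-100) + 2·(-36) = -272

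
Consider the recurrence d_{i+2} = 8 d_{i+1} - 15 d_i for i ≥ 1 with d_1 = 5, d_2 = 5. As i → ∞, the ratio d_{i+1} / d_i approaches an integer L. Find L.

5

The characteristic equation is r^2 - 8r + 15 = 0, which factors as (r - 5)(r - 3) = 0.
So the roots are 5 and 3. Since |5| > |3| and the coefficient of 5^i is non-zero, the ratio tends to 5.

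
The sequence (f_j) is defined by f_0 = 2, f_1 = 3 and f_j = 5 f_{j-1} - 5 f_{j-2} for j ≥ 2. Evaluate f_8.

f_2 = 5*3 - 5*2 = 5
f_3 = 5*5 - 5*3 = 10
f_4 = 5*10 - 5*5 = 25
f_5 = 5*25 - 5*10 = 75
f_6 = 5*75 - 5*25 = 250
f_7 = 5*250 - 5*75 = 875
f_8 = 5*875 - 5*250 = 3125

3125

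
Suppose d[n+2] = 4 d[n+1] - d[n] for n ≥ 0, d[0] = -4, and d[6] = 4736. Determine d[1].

Let d[1] = x.
d[2] = 4 + 4x
d[3] = 16 + 15x
d[4] = 60 + 56x
d[5] = 224 + 209x
d[6] = 836 + 780x
So 836 + 780x = 4736, giving x = 5.

5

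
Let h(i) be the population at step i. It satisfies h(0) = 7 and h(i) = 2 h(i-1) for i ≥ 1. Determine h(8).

1792

h(1) = 2·7 = 14
h(2) = 2·14 = 28
h(3) = 2·28 = 56
h(4) = 2·56 = 112
h(5) = 2·112 = 224
h(6) = 2·224 = 448
h(7) = 2·448 = 896
h(8) = 2·896 = 1792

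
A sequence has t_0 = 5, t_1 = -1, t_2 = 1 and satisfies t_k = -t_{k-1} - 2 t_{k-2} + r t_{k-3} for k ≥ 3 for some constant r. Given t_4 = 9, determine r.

t_3 = 1 + 5r
t_4 = -3 - 6r
So -3 - 6r = 9, giving r = -2.

-2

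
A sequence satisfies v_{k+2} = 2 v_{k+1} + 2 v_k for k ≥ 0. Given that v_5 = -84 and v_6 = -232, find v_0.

-4

Rearranging, v_{k-2} = (v_k - 2 v_{k-1}) / 2.
v_4 = (-232 - 2(-84)) / 2 = -64/2 = -32
v_3 = (-84 - 2(-32)) / 2 = -20/2 = -10
v_2 = (-32 - 2(-10)) / 2 = -12/2 = -6
v_1 = (-10 - 2(-6)) / 2 = 2/2 = 1
v_0 = (-6 - 2(1)) / 2 = -8/2 = -4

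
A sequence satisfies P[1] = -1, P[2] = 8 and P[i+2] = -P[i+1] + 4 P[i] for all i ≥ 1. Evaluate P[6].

P[3] = -8 + 4·(-1) = -12
P[4] = -(-12) + 4·8 = 44
P[5] = -44 + 4·(-12) = -92
P[6] = -(-92) + 4·44 = 268

268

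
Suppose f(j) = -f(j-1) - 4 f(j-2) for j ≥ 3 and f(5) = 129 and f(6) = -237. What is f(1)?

Rearranging, f(j-2) = (f(j) + f(j-1)) / -4.
f(4) = (-237 + 129) / -4 = -108/-4 = 27
f(3) = (129 + 27) / -4 = 156/-4 = -39
f(2) = (27 + (-39)) / -4 = -12/-4 = 3
f(1) = (-39 + 3) / -4 = -36/-4 = 9

9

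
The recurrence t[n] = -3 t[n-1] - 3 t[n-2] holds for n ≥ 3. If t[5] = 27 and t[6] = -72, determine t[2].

Rearranging, t[n-2] = (t[n] + 3 t[n-1]) / -3.
t[4] = (-72 + 3·27) / -3 = 9/-3 = -3
t[3] = (27 + 3·(-3)) / -3 = 18/-3 = -6
t[2] = (-3 + 3·(-6)) / -3 = -21/-3 = 7

7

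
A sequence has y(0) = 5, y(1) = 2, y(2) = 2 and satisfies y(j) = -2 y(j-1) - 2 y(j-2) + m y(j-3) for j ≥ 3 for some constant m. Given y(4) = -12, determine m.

y(3) = -8 + 5m
y(4) = 12 - 8m
So 12 - 8m = -12, giving m = 3.

3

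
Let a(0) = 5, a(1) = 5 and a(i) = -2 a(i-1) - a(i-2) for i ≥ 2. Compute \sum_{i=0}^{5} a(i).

a(2) = -2(5) - 5 = -15
a(3) = -2(-15) - 5 = 25
a(4) = -2(25) - (-15) = -35
a(5) = -2(-35) - 25 = 45
Sum = 5 + 5 + (-15) + 25 + (-35) + 45 = 30

30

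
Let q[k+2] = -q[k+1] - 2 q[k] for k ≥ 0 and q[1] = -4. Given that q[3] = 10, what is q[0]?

3

Let q[0] = z.
q[2] = 4 - 2z
q[3] = 4 + 2z
So 4 + 2z = 10, giving z = 3.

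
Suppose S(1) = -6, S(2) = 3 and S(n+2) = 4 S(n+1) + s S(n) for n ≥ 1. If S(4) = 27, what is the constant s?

S(3) = 12 - 6s
S(4) = 48 - 21s
So 48 - 21s = 27, giving s = 1.

1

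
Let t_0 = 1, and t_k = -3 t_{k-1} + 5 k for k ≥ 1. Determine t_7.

t_1 = -3(1) + 5 = 2
t_2 = -3(2) + 10 = 4
t_3 = -3(4) + 15 = 3
t_4 = -3(3) + 20 = 11
t_5 = -3(11) + 25 = -8
t_6 = -3(-8) + 30 = 54
t_7 = -3(54) + 35 = -127

-127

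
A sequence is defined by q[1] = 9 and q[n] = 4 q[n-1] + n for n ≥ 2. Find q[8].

160196

q[2] = 4(9) + 2 = 38
q[3] = 4(38) + 3 = 155
q[4] = 4(155) + 4 = 624
q[5] = 4(624) + 5 = 2501
q[6] = 4(2501) + 6 = 10010
q[7] = 4(10010) + 7 = 40047
q[8] = 4(40047) + 8 = 160196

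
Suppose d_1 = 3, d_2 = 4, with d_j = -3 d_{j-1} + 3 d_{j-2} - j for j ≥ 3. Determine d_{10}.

77996

d_3 = -3(4) + 3(3) - 3 = -6
d_4 = -3(-6) + 3(4) - 4 = 26
d_5 = -3(26) + 3(-6) - 5 = -101
d_6 = -3(-101) + 3(26) - 6 = 375
d_7 = -3(375) + 3(-101) - 7 = -1435
d_8 = -3(-1435) + 3(375) - 8 = 5422
d_9 = -3(5422) + 3(-1435) - 9 = -20580
d_{10} = -3(-20580) + 3(5422) - 10 = 77996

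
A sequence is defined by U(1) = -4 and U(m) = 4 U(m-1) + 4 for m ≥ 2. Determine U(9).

-174764

U(2) = 4*(-4) + 4 = -12
U(3) = 4*(-12) + 4 = -44
U(4) = 4*(-44) + 4 = -172
U(5) = 4*(-172) + 4 = -684
U(6) = 4*(-684) + 4 = -2732
U(7) = 4*(-2732) + 4 = -10924
U(8) = 4*(-10924) + 4 = -43692
U(9) = 4*(-43692) + 4 = -174764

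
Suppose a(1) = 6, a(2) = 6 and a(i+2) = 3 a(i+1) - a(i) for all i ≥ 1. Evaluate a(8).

a(3) = 3(6) - 6 = 12
a(4) = 3(12) - 6 = 30
a(5) = 3(30) - 12 = 78
a(6) = 3(78) - 30 = 204
a(7) = 3(204) - 78 = 534
a(8) = 3(534) - 204 = 1398

1398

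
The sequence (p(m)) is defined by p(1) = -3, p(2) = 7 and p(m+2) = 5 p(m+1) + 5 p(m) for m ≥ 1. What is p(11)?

31271875

p(3) = 5·7 + 5·(-3) = 20
p(4) = 5·20 + 5·7 = 135
p(5) = 5·135 + 5·20 = 775
p(6) = 5·775 + 5·135 = 4550
p(7) = 5·4550 + 5·775 = 26625
p(8) = 5·26625 + 5·4550 = 155875
p(9) = 5·155875 + 5·26625 = 912500
p(10) = 5·912500 + 5·155875 = 5341875
p(11) = 5·5341875 + 5·912500 = 31271875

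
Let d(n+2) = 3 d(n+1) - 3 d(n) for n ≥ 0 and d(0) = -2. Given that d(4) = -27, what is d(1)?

-7

Let d(1) = v.
d(2) = 6 + 3v
d(3) = 18 + 6v
d(4) = 36 + 9v
So 36 + 9v = -27, giving v = -7.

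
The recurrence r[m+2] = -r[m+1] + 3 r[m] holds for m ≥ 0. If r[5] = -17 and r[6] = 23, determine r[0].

-1

Rearranging, r[m-2] = (r[m] + r[m-1]) / 3.
r[4] = (23 + (-17)) / 3 = 6/3 = 2
r[3] = (-17 + 2) / 3 = -15/3 = -5
r[2] = (2 + (-5)) / 3 = -3/3 = -1
r[1] = (-5 + (-1)) / 3 = -6/3 = -2
r[0] = (-1 + (-2)) / 3 = -3/3 = -1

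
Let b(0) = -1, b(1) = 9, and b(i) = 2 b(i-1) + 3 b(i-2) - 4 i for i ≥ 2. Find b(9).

b(2) = 2(9) + 3(-1) - 8 = 7
b(3) = 2(7) + 3(9) - 12 = 29
b(4) = 2(29) + 3(7) - 16 = 63
b(5) = 2(63) + 3(29) - 20 = 193
b(6) = 2(193) + 3(63) - 24 = 551
b(7) = 2(551) + 3(193) - 28 = 1653
b(8) = 2(1653) + 3(551) - 32 = 4927
b(9) = 2(4927) + 3(1653) - 36 = 14777

14777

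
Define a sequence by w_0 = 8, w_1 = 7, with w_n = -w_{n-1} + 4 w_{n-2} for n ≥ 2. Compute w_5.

-85

w_2 = -7 + 4*8 = 25
w_3 = -25 + 4*7 = 3
w_4 = -3 + 4*25 = 97
w_5 = -97 + 4*3 = -85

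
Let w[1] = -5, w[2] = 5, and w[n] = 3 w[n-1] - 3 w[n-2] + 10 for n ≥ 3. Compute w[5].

235

w[3] = 3·5 - 3·(-5) + 10 = 40
w[4] = 3·40 - 3·5 + 10 = 115
w[5] = 3·115 - 3·40 + 10 = 235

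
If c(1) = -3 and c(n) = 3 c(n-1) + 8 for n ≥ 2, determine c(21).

3486784397

The fixed point is 8/(1 - 3) = -4, so c(n) + 4 = 3(c(n-1) + 4).
Hence c(n) = 1·3^{n-1} - 4.
c(21) = 1·3^{20} - 4 = 1·3486784401 - 4 = 3486784397.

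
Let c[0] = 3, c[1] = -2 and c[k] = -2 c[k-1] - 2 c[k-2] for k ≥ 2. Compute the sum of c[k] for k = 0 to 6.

c[2] = -2·(-2) - 2·3 = -2
c[3] = -2·(-2) - 2·(-2) = 8
c[4] = -2·8 - 2·(-2) = -12
c[5] = -2·(-12) - 2·8 = 8
c[6] = -2·8 - 2·(-12) = 8
Sum = 3 + (-2) + (-2) + 8 + (-12) + 8 + 8 = 11

11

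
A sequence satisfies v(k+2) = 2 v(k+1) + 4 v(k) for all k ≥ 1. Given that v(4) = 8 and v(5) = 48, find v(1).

3

Rearranging, v(k-2) = (v(k) - 2 v(k-1)) / 4.
v(3) = (48 - 2·8) / 4 = 32/4 = 8
v(2) = (8 - 2·8) / 4 = -8/4 = -2
v(1) = (8 - 2·(-2)) / 4 = 12/4 = 3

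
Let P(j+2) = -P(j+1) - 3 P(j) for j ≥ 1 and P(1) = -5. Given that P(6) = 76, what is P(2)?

Let P(2) = z.
P(3) = 15 - z
P(4) = -15 - 2z
P(5) = -30 + 5z
P(6) = 75 + z
So 75 + z = 76, giving z = 1.

1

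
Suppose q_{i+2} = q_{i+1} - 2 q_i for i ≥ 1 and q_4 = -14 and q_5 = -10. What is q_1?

Rearranging, q_{i-2} = (q_i - q_{i-1}) / -2.
q_3 = (-10 - (-14)) / -2 = 4/-2 = -2
q_2 = (-14 - (-2)) / -2 = -12/-2 = 6
q_1 = (-2 - 6) / -2 = -8/-2 = 4

4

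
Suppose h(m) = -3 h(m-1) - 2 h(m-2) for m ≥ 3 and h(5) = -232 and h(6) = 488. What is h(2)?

8

Rearranging, h(m-2) = (h(m) + 3 h(m-1)) / -2.
h(4) = (488 + 3*(-232)) / -2 = -208/-2 = 104
h(3) = (-232 + 3*104) / -2 = 80/-2 = -40
h(2) = (104 + 3*(-40)) / -2 = -16/-2 = 8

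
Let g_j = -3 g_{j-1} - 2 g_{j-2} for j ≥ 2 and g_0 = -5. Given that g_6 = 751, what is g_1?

Let g_1 = x.
g_2 = 10 - 3x
g_3 = -30 + 7x
g_4 = 70 - 15x
g_5 = -150 + 31x
g_6 = 310 - 63x
So 310 - 63x = 751, giving x = -7.

-7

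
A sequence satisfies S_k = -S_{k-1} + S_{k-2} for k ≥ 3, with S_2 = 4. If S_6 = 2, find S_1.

6

Let S_1 = z.
S_3 = -4 + z
S_4 = 8 - z
S_5 = -12 + 2z
S_6 = 20 - 3z
So 20 - 3z = 2, giving z = 6.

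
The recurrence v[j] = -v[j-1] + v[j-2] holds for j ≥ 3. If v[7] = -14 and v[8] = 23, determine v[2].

3

Rearranging, v[j-2] = v[j] + v[j-1].
v[6] = 23 + (-14) = 9
v[5] = -14 + 9 = -5
v[4] = 9 + (-5) = 4
v[3] = -5 + 4 = -1
v[2] = 4 + (-1) = 3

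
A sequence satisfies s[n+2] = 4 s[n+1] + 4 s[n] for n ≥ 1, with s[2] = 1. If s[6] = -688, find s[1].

Let s[1] = y.
s[3] = 4 + 4y
s[4] = 20 + 16y
s[5] = 96 + 80y
s[6] = 464 + 384y
So 464 + 384y = -688, giving y = -3.

-3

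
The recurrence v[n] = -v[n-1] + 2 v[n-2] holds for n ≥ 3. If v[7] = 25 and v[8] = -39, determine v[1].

4

Rearranging, v[n-2] = (v[n] + v[n-1]) / 2.
v[6] = (-39 + 25) / 2 = -14/2 = -7
v[5] = (25 + (-7)) / 2 = 18/2 = 9
v[4] = (-7 + 9) / 2 = 2/2 = 1
v[3] = (9 + 1) / 2 = 10/2 = 5
v[2] = (1 + 5) / 2 = 6/2 = 3
v[1] = (5 + 3) / 2 = 8/2 = 4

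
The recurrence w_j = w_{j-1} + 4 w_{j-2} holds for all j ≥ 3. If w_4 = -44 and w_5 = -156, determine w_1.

-6

Rearranging, w_{j-2} = (w_j - w_{j-1}) / 4.
w_3 = (-156 - (-44)) / 4 = -112/4 = -28
w_2 = (-44 - (-28)) / 4 = -16/4 = -4
w_1 = (-28 - (-4)) / 4 = -24/4 = -6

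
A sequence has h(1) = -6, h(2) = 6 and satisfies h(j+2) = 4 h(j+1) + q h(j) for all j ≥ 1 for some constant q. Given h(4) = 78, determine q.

h(3) = 24 - 6q
h(4) = 96 - 18q
So 96 - 18q = 78, giving q = 1.

1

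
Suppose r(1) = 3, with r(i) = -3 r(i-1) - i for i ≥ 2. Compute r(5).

r(2) = -3(3) - 2 = -11
r(3) = -3(-11) - 3 = 30
r(4) = -3(30) - 4 = -94
r(5) = -3(-94) - 5 = 277

277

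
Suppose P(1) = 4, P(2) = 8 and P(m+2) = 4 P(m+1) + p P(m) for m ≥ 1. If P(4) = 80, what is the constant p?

-2

P(3) = 32 + 4p
P(4) = 128 + 24p
So 128 + 24p = 80, giving p = -2.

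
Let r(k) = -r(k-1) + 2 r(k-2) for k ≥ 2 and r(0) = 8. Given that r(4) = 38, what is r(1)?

2

Let r(1) = v.
r(2) = 16 - v
r(3) = -16 + 3v
r(4) = 48 - 5v
So 48 - 5v = 38, giving v = 2.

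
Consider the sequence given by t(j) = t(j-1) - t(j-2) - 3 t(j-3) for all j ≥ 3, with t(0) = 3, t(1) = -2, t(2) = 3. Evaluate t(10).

t(3) = 3 - (-2) - 3(3) = -4
t(4) = (-4) - 3 - 3(-2) = -1
t(5) = (-1) - (-4) - 3(3) = -6
t(6) = (-6) - (-1) - 3(-4) = 7
t(7) = 7 - (-6) - 3(-1) = 16
t(8) = 16 - 7 - 3(-6) = 27
t(9) = 27 - 16 - 3(7) = -10
t(10) = (-10) - 27 - 3(16) = -85

-85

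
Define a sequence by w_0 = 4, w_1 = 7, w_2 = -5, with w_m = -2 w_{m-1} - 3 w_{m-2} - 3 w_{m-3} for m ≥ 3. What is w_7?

-14

w_3 = -2·(-5) - 3·7 - 3·4 = -23
w_4 = -2·(-23) - 3·(-5) - 3·7 = 40
w_5 = -2·40 - 3·(-23) - 3·(-5) = 4
w_6 = -2·4 - 3·40 - 3·(-23) = -59
w_7 = -2·(-59) - 3·4 - 3·40 = -14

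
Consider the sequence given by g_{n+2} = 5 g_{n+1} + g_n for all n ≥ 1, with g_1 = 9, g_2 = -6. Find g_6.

-2991

g_3 = 5·(-6) + 9 = -21
g_4 = 5·(-21) + (-6) = -111
g_5 = 5·(-111) + (-21) = -576
g_6 = 5·(-576) + (-111) = -2991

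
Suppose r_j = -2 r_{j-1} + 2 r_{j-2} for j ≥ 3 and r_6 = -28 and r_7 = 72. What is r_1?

-6

Rearranging, r_{j-2} = (r_j + 2 r_{j-1}) / 2.
r_5 = (72 + 2(-28)) / 2 = 16/2 = 8
r_4 = (-28 + 2(8)) / 2 = -12/2 = -6
r_3 = (8 + 2(-6)) / 2 = -4/2 = -2
r_2 = (-6 + 2(-2)) / 2 = -10/2 = -5
r_1 = (-2 + 2(-5)) / 2 = -12/2 = -6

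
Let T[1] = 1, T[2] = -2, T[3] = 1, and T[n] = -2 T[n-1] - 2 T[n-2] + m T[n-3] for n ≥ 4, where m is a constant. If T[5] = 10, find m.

T[4] = 2 + m
T[5] = -6 - 4m
So -6 - 4m = 10, giving m = -4.

-4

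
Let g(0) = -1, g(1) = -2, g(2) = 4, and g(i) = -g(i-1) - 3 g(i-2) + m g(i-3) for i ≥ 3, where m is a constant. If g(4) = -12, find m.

-2

g(3) = 2 - m
g(4) = -14 - m
So -14 - m = -12, giving m = -2.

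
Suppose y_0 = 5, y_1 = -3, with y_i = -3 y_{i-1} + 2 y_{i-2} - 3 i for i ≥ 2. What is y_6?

y_2 = -3(-3) + 2(5) - 6 = 13
y_3 = -3(13) + 2(-3) - 9 = -54
y_4 = -3(-54) + 2(13) - 12 = 176
y_5 = -3(176) + 2(-54) - 15 = -651
y_6 = -3(-651) + 2(176) - 18 = 2287

2287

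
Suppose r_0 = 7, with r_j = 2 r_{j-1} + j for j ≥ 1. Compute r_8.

2294

r_1 = 2(7) + 1 = 15
r_2 = 2(15) + 2 = 32
r_3 = 2(32) + 3 = 67
r_4 = 2(67) + 4 = 138
r_5 = 2(138) + 5 = 281
r_6 = 2(281) + 6 = 568
r_7 = 2(568) + 7 = 1143
r_8 = 2(1143) + 8 = 2294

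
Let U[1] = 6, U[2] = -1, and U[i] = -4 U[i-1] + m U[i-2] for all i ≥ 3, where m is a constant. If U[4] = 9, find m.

-1

U[3] = 4 + 6m
U[4] = -16 - 25m
So -16 - 25m = 9, giving m = -1.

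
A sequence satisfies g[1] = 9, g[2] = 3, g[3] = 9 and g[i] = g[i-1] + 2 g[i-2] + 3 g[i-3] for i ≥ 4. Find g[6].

g[4] = 9 + 2(3) + 3(9) = 42
g[5] = 42 + 2(9) + 3(3) = 69
g[6] = 69 + 2(42) + 3(9) = 180

180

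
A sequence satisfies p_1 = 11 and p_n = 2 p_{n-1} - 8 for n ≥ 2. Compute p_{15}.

The fixed point is -8/(1 - 2) = 8, so p_n - 8 = 2(p_{n-1} - 8).
Hence p_n = 3·2^{n-1} + 8.
p_{15} = 3·2^{14} + 8 = 3·16384 + 8 = 49160.

49160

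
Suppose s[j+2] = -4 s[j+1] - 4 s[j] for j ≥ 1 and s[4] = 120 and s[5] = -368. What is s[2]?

-2

Rearranging, s[j-2] = (s[j] + 4 s[j-1]) / -4.
s[3] = (-368 + 4*120) / -4 = 112/-4 = -28
s[2] = (120 + 4*(-28)) / -4 = 8/-4 = -2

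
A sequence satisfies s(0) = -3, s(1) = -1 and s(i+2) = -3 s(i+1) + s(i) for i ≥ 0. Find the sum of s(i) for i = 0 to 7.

s(2) = -3*(-1) + (-3) = 0
s(3) = -3*0 + (-1) = -1
s(4) = -3*(-1) + 0 = 3
s(5) = -3*3 + (-1) = -10
s(6) = -3*(-10) + 3 = 33
s(7) = -3*33 + (-10) = -109
Sum = (-3) + (-1) + 0 + (-1) + 3 + (-10) + 33 + (-109) = -88

-88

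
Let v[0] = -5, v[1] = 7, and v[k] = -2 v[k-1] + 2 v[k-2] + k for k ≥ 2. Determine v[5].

v[2] = -2·7 + 2·(-5) + 2 = -22
v[3] = -2·(-22) + 2·7 + 3 = 61
v[4] = -2·61 + 2·(-22) + 4 = -162
v[5] = -2·(-162) + 2·61 + 5 = 451

451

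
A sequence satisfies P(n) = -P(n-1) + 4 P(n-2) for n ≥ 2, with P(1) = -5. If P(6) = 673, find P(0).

Let P(0) = v.
P(2) = 5 + 4v
P(3) = -25 - 4v
P(4) = 45 + 20v
P(5) = -145 - 36v
P(6) = 325 + 116v
So 325 + 116v = 673, giving v = 3.

3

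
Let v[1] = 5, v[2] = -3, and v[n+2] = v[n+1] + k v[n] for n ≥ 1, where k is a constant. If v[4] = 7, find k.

5

v[3] = -3 + 5k
v[4] = -3 + 2k
So -3 + 2k = 7, giving k = 5.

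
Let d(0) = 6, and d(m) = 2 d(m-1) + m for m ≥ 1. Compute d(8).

d(1) = 2(6) + 1 = 13
d(2) = 2(13) + 2 = 28
d(3) = 2(28) + 3 = 59
d(4) = 2(59) + 4 = 122
d(5) = 2(122) + 5 = 249
d(6) = 2(249) + 6 = 504
d(7) = 2(504) + 7 = 1015
d(8) = 2(1015) + 8 = 2038

2038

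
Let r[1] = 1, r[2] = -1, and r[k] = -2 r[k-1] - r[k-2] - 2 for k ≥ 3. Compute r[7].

r[3] = -2(-1) - 1 - 2 = -1
r[4] = -2(-1) - (-1) - 2 = 1
r[5] = -2(1) - (-1) - 2 = -3
r[6] = -2(-3) - 1 - 2 = 3
r[7] = -2(3) - (-3) - 2 = -5

-5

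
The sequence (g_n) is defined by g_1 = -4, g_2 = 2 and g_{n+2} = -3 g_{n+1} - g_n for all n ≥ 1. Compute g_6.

26

g_3 = -3(2) - (-4) = -2
g_4 = -3(-2) - 2 = 4
g_5 = -3(4) - (-2) = -10
g_6 = -3(-10) - 4 = 26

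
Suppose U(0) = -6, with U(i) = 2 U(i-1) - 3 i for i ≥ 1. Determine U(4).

U(1) = 2(-6) - 3 = -15
U(2) = 2(-15) - 6 = -36
U(3) = 2(-36) - 9 = -81
U(4) = 2(-81) - 12 = -174

-174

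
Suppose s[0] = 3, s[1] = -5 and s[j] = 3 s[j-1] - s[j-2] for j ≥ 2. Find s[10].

-41577

s[2] = 3*(-5) - 3 = -18
s[3] = 3*(-18) - (-5) = -49
s[4] = 3*(-49) - (-18) = -129
s[5] = 3*(-129) - (-49) = -338
s[6] = 3*(-338) - (-129) = -885
s[7] = 3*(-885) - (-338) = -2317
s[8] = 3*(-2317) - (-885) = -6066
s[9] = 3*(-6066) - (-2317) = -15881
s[10] = 3*(-15881) - (-6066) = -41577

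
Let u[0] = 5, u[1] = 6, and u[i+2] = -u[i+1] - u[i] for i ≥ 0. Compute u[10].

6

u[2] = -6 - 5 = -11
u[3] = -(-11) - 6 = 5
u[4] = -5 - (-11) = 6
u[5] = -6 - 5 = -11
u[6] = -(-11) - 6 = 5
u[7] = -5 - (-11) = 6
u[8] = -6 - 5 = -11
u[9] = -(-11) - 6 = 5
u[10] = -5 - (-11) = 6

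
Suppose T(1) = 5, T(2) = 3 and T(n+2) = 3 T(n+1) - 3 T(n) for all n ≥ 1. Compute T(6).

T(3) = 3(3) - 3(5) = -6
T(4) = 3(-6) - 3(3) = -27
T(5) = 3(-27) - 3(-6) = -63
T(6) = 3(-63) - 3(-27) = -108

-108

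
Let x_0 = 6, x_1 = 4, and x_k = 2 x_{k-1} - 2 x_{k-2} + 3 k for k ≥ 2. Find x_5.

x_2 = 2*4 - 2*6 + 6 = 2
x_3 = 2*2 - 2*4 + 9 = 5
x_4 = 2*5 - 2*2 + 12 = 18
x_5 = 2*18 - 2*5 + 15 = 41

41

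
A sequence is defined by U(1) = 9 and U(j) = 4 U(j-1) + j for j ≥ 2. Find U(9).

640793

U(2) = 4·9 + 2 = 38
U(3) = 4·38 + 3 = 155
U(4) = 4·155 + 4 = 624
U(5) = 4·624 + 5 = 2501
U(6) = 4·2501 + 6 = 10010
U(7) = 4·10010 + 7 = 40047
U(8) = 4·40047 + 8 = 160196
U(9) = 4·160196 + 9 = 640793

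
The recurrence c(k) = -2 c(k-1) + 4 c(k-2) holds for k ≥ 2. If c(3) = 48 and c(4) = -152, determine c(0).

Rearranging, c(k-2) = (c(k) + 2 c(k-1)) / 4.
c(2) = (-152 + 2(48)) / 4 = -56/4 = -14
c(1) = (48 + 2(-14)) / 4 = 20/4 = 5
c(0) = (-14 + 2(5)) / 4 = -4/4 = -1

-1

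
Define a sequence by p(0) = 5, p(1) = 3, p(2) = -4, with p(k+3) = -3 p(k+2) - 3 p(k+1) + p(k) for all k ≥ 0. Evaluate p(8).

p(3) = -3·(-4) - 3·3 + 5 = 8
p(4) = -3·8 - 3·(-4) + 3 = -9
p(5) = -3·(-9) - 3·8 + (-4) = -1
p(6) = -3·(-1) - 3·(-9) + 8 = 38
p(7) = -3·38 - 3·(-1) + (-9) = -120
p(8) = -3·(-120) - 3·38 + (-1) = 245

245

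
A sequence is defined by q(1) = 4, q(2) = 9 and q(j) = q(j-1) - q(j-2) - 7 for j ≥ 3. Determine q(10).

q(3) = 9 - 4 - 7 = -2
q(4) = (-2) - 9 - 7 = -18
q(5) = (-18) - (-2) - 7 = -23
q(6) = (-23) - (-18) - 7 = -12
q(7) = (-12) - (-23) - 7 = 4
q(8) = 4 - (-12) - 7 = 9
q(9) = 9 - 4 - 7 = -2
q(10) = (-2) - 9 - 7 = -18

-18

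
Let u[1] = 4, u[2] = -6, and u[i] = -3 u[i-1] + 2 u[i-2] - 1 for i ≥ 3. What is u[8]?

-14152

u[3] = -3·(-6) + 2·4 - 1 = 25
u[4] = -3·25 + 2·(-6) - 1 = -88
u[5] = -3·(-88) + 2·25 - 1 = 313
u[6] = -3·313 + 2·(-88) - 1 = -1116
u[7] = -3·(-1116) + 2·313 - 1 = 3973
u[8] = -3·3973 + 2·(-1116) - 1 = -14152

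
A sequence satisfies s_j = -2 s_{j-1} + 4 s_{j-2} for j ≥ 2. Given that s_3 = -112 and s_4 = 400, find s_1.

-6

Rearranging, s_{j-2} = (s_j + 2 s_{j-1}) / 4.
s_2 = (400 + 2(-112)) / 4 = 176/4 = 44
s_1 = (-112 + 2(44)) / 4 = -24/4 = -6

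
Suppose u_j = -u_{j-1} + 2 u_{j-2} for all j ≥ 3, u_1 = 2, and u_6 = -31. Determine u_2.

-1

Let u_2 = v.
u_3 = 4 - v
u_4 = -4 + 3v
u_5 = 12 - 5v
u_6 = -20 + 11v
So -20 + 11v = -31, giving v = -1.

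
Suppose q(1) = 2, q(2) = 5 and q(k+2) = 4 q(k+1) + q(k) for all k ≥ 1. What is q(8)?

29949

q(3) = 4·5 + 2 = 22
q(4) = 4·22 + 5 = 93
q(5) = 4·93 + 22 = 394
q(6) = 4·394 + 93 = 1669
q(7) = 4·1669 + 394 = 7070
q(8) = 4·7070 + 1669 = 29949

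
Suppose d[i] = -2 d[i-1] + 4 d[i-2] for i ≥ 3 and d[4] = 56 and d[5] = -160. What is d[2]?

8

Rearranging, d[i-2] = (d[i] + 2 d[i-1]) / 4.
d[3] = (-160 + 2*56) / 4 = -48/4 = -12
d[2] = (56 + 2*(-12)) / 4 = 32/4 = 8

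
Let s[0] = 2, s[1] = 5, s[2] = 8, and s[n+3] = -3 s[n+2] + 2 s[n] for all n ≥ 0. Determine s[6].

s[3] = -3(8) + 2(2) = -20
s[4] = -3(-20) + 2(5) = 70
s[5] = -3(70) + 2(8) = -194
s[6] = -3(-194) + 2(-20) = 542

542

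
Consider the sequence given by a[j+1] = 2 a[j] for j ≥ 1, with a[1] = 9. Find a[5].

a[2] = 2·9 = 18
a[3] = 2·18 = 36
a[4] = 2·36 = 72
a[5] = 2·72 = 144

144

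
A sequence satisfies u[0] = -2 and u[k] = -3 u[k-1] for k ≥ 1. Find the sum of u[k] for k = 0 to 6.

u[1] = -3(-2) = 6
u[2] = -3(6) = -18
u[3] = -3(-18) = 54
u[4] = -3(54) = -162
u[5] = -3(-162) = 486
u[6] = -3(486) = -1458
Sum = (-2) + 6 + (-18) + 54 + (-162) + 486 + (-1458) = -1094

-1094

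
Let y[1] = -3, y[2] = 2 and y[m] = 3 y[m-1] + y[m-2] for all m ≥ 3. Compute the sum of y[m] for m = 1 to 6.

168

y[3] = 3*2 + (-3) = 3
y[4] = 3*3 + 2 = 11
y[5] = 3*11 + 3 = 36
y[6] = 3*36 + 11 = 119
Sum = (-3) + 2 + 3 + 11 + 36 + 119 = 168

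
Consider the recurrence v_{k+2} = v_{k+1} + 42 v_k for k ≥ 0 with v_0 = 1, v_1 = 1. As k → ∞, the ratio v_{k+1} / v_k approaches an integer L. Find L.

7

The characteristic equation is r^2 - r - 42 = 0, which factors as (r - 7)(r + 6) = 0.
So the roots are 7 and -6. Since |7| > |-6| and the coefficient of 7^k is non-zero, the ratio tends to 7.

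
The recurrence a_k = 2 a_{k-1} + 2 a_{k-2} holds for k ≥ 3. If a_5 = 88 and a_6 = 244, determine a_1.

Rearranging, a_{k-2} = (a_k - 2 a_{k-1}) / 2.
a_4 = (244 - 2·88) / 2 = 68/2 = 34
a_3 = (88 - 2·34) / 2 = 20/2 = 10
a_2 = (34 - 2·10) / 2 = 14/2 = 7
a_1 = (10 - 2·7) / 2 = -4/2 = -2

-2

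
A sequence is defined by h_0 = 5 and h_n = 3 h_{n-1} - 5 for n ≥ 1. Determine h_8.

h_1 = 3(5) - 5 = 10
h_2 = 3(10) - 5 = 25
h_3 = 3(25) - 5 = 70
h_4 = 3(70) - 5 = 205
h_5 = 3(205) - 5 = 610
h_6 = 3(610) - 5 = 1825
h_7 = 3(1825) - 5 = 5470
h_8 = 3(5470) - 5 = 16405

16405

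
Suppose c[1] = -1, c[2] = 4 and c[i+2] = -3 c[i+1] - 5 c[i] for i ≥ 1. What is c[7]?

143

c[3] = -3(4) - 5(-1) = -7
c[4] = -3(-7) - 5(4) = 1
c[5] = -3(1) - 5(-7) = 32
c[6] = -3(32) - 5(1) = -101
c[7] = -3(-101) - 5(32) = 143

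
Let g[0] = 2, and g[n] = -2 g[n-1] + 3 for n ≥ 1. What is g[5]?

g[1] = -2·2 + 3 = -1
g[2] = -2·(-1) + 3 = 5
g[3] = -2·5 + 3 = -7
g[4] = -2·(-7) + 3 = 17
g[5] = -2·17 + 3 = -31

-31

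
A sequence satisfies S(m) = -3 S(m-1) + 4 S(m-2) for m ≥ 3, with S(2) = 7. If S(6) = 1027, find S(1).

2

Let S(1) = w.
S(3) = -21 + 4w
S(4) = 91 - 12w
S(5) = -357 + 52w
S(6) = 1435 - 204w
So 1435 - 204w = 1027, giving w = 2.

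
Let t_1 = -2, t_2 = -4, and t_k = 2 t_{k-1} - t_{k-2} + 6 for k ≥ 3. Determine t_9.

t_3 = 2(-4) - (-2) + 6 = 0
t_4 = 2(0) - (-4) + 6 = 10
t_5 = 2(10) - 0 + 6 = 26
t_6 = 2(26) - 10 + 6 = 48
t_7 = 2(48) - 26 + 6 = 76
t_8 = 2(76) - 48 + 6 = 110
t_9 = 2(110) - 76 + 6 = 150

150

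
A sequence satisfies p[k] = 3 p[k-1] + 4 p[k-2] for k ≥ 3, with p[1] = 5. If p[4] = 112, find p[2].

4

Let p[2] = y.
p[3] = 20 + 3y
p[4] = 60 + 13y
So 60 + 13y = 112, giving y = 4.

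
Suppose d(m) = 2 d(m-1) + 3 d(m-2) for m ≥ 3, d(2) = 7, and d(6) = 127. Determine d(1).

Let d(1) = z.
d(3) = 14 + 3z
d(4) = 49 + 6z
d(5) = 140 + 21z
d(6) = 427 + 60z
So 427 + 60z = 127, giving z = -5.

-5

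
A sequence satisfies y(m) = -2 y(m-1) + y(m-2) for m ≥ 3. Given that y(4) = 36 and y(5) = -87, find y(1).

-3

Rearranging, y(m-2) = y(m) + 2 y(m-1).
y(3) = -87 + 2*36 = -15
y(2) = 36 + 2*(-15) = 6
y(1) = -15 + 2*6 = -3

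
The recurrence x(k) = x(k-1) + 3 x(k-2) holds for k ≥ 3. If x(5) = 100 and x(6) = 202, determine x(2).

Rearranging, x(k-2) = (x(k) - x(k-1)) / 3.
x(4) = (202 - 100) / 3 = 102/3 = 34
x(3) = (100 - 34) / 3 = 66/3 = 22
x(2) = (34 - 22) / 3 = 12/3 = 4

4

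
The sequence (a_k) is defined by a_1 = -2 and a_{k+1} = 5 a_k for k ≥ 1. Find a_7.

-31250

a_2 = 5·(-2) = -10
a_3 = 5·(-10) = -50
a_4 = 5·(-50) = -250
a_5 = 5·(-250) = -1250
a_6 = 5·(-1250) = -6250
a_7 = 5·(-6250) = -31250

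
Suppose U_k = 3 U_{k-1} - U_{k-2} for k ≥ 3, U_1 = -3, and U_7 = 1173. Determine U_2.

Let U_2 = x.
U_3 = 3 + 3x
U_4 = 9 + 8x
U_5 = 24 + 21x
U_6 = 63 + 55x
U_7 = 165 + 144x
So 165 + 144x = 1173, giving x = 7.

7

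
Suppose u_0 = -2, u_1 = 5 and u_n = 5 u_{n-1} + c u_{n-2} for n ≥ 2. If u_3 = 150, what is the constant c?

-5

u_2 = 25 - 2c
u_3 = 125 - 5c
So 125 - 5c = 150, giving c = -5.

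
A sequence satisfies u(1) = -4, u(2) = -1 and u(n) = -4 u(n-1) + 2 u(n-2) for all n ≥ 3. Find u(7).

-1264

u(3) = -4·(-1) + 2·(-4) = -4
u(4) = -4·(-4) + 2·(-1) = 14
u(5) = -4·14 + 2·(-4) = -64
u(6) = -4·(-64) + 2·14 = 284
u(7) = -4·284 + 2·(-64) = -1264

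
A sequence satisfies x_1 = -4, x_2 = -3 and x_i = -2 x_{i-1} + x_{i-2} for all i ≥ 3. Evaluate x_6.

-39

x_3 = -2(-3) + (-4) = 2
x_4 = -2(2) + (-3) = -7
x_5 = -2(-7) + 2 = 16
x_6 = -2(16) + (-7) = -39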